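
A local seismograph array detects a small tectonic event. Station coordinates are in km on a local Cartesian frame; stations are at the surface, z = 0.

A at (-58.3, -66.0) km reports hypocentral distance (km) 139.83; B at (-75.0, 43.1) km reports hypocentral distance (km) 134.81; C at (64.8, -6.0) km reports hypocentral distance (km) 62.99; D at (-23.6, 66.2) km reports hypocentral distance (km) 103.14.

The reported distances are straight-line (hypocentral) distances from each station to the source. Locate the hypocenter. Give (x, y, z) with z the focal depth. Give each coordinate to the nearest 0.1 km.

Each station gives a sphere (x−x_i)² + (y−y_i)² + z² = d_i² (stations at z=0).
Subtracting the A sphere from B and C: z² cancels, leaving linear equations in x and y:
-33.4 x + 218.2 y = 1106.41
246.2 x + 120.0 y = 12064.84
Solving: x ≈ 43.302, y ≈ 11.699 km (keep extra digits for the depth step; rounded: 43.3, 11.7).
Then from the A sphere: z² = 139.83² − (x + 58.3)² − (y + 66.0)² with x = 43.302, y = 11.699, so z ≈ 56.501 ≈ 56.5 km.

(43.3, 11.7, 56.5)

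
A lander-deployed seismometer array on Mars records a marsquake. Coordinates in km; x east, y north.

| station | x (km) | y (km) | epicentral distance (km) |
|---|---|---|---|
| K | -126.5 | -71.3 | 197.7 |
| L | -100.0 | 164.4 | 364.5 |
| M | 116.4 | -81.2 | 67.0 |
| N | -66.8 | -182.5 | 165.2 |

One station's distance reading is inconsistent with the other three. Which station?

Solve using three stations at a time. Using L, M, N (subtract circle equations pairwise → linear system) gives (x, y) ≈ (93.9, -144.2).
Distances from that point to each station vs reported:
  K: calculated 232.1 vs reported 197.7 → residual 34.4 km
  L: calculated 364.5 vs reported 364.5 → residual 0.0 km
  M: calculated 66.9 vs reported 67.0 → residual 0.1 km
  N: calculated 165.2 vs reported 165.2 → residual 0.0 km
L, M, N are mutually consistent (residuals ≈ 0); K is off by 34.4 km.

K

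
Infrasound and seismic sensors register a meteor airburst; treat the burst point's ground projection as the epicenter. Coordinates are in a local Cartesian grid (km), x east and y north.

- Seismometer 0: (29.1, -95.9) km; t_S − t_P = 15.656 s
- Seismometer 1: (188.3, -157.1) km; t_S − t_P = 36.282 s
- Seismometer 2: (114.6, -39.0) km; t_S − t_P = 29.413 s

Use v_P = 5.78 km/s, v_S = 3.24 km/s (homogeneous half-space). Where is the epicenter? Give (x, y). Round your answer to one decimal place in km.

(-78.5, -137.7)

Distance from S−P lag: d = Δt · v_P v_S / (v_P − v_S) = Δt · (5.78·3.24)/(5.78−3.24) ≈ 7.3729·Δt.
So d_Seismometer 0 = 115.43, d_Seismometer 1 = 267.50, d_Seismometer 2 = 216.86 km.
Circle about each station: (x − 29.1)² + (y + 95.9)² = 115.43²; (x − 188.3)² + (y + 157.1)² = 267.50²; (x − 114.6)² + (y + 39.0)² = 216.86².
Subtracting the Seismometer 0 equation from the Seismometer 1 and Seismometer 2 equations removes the quadratic terms:
318.4 x − 122.4 y = -8138.49
171.0 x + 113.8 y = -29093.63
Solving the 2×2 system: x ≈ -78.5, y ≈ -137.7 km.
Check against Seismometer 0 (with the unrounded x, y): √((x − 29.1)²+(y + 95.9)²) = 115.43 ≈ 115.43 km. ✓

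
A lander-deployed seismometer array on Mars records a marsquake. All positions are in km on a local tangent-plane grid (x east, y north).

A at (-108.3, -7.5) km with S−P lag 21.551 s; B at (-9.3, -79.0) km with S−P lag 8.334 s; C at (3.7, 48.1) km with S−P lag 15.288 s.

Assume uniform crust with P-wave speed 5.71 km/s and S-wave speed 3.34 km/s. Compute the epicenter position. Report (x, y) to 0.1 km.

Distance from S−P lag: d = Δt · v_P v_S / (v_P − v_S) = Δt · (5.71·3.34)/(5.71−3.34) ≈ 8.0470·Δt.
So d_A = 173.42, d_B = 67.06, d_C = 123.02 km.
Circle about each station: (x + 108.3)² + (y + 7.5)² = 173.42²; (x + 9.3)² + (y + 79.0)² = 67.06²; (x − 3.7)² + (y − 48.1)² = 123.02².
Subtracting the A equation from the B and C equations removes the quadratic terms:
198.0 x − 143.0 y = 20119.80
224.0 x + 111.2 y = 5482.74
Solving the 2×2 system: x ≈ 55.9, y ≈ -63.3 km.

(55.9, -63.3)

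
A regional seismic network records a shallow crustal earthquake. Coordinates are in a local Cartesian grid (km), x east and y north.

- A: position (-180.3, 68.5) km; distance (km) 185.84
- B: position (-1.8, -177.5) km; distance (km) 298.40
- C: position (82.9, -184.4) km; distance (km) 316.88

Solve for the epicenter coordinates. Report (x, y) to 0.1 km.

(-2.0, 120.9)

Circle about each station: (x + 180.3)² + (y − 68.5)² = 185.84²; (x + 1.8)² + (y + 177.5)² = 298.40²; (x − 82.9)² + (y + 184.4)² = 316.88².
Subtracting the A equation from the B and C equations removes the quadratic terms:
357.0 x − 492.0 y = -60196.90
526.4 x − 505.8 y = -62201.00
Solving the 2×2 system: x ≈ -2.0, y ≈ 120.9 km.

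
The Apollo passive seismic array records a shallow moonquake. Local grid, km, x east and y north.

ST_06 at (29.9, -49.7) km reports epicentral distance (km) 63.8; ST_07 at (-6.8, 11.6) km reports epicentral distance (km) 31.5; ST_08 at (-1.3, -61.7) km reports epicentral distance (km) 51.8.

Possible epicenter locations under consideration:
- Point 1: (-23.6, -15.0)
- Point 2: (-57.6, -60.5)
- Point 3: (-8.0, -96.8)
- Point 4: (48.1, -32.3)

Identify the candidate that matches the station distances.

For each candidate, compare |candidate − station| to the reported distance:
Point 1: residuals ST_06 0.0, ST_07 0.0, ST_08 0.0 → max 0.0 km
Point 2: residuals ST_06 24.4, ST_07 56.7, ST_08 4.5 → max 56.7 km
Point 3: residuals ST_06 3.3, ST_07 76.9, ST_08 16.1 → max 76.9 km
Point 4: residuals ST_06 38.6, ST_07 38.8, ST_08 5.7 → max 38.8 km
Only Point 1 has all residuals ≈ 0.

Point 1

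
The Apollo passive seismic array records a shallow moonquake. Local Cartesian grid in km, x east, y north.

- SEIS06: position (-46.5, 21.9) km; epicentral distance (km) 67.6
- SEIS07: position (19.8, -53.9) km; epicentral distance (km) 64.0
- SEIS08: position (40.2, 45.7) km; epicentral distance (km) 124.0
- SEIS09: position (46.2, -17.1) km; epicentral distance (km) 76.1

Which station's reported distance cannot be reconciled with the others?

Solve using three stations at a time. Using SEIS06, SEIS07, SEIS08 (subtract circle equations pairwise → linear system) gives (x, y) ≈ (-43.7, -45.6).
Distances from that point to each station vs reported:
  SEIS06: calculated 67.6 vs reported 67.6 → residual 0.0 km
  SEIS07: calculated 64.0 vs reported 64.0 → residual 0.0 km
  SEIS08: calculated 124.0 vs reported 124.0 → residual 0.0 km
  SEIS09: calculated 94.3 vs reported 76.1 → residual 18.2 km
SEIS06, SEIS07, SEIS08 are mutually consistent (residuals ≈ 0); SEIS09 is off by 18.2 km.

SEIS09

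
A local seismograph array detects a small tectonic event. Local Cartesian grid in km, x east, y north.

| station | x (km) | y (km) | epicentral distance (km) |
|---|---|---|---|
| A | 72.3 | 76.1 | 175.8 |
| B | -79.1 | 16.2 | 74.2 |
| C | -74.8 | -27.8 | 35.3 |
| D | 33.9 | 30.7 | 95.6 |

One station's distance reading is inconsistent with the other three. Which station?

D

Solve using three stations at a time. Using A, B, C (subtract circle equations pairwise → linear system) gives (x, y) ≈ (-48.7, -51.4).
Distances from that point to each station vs reported:
  A: calculated 175.8 vs reported 175.8 → residual 0.0 km
  B: calculated 74.2 vs reported 74.2 → residual 0.0 km
  C: calculated 35.2 vs reported 35.3 → residual 0.1 km
  D: calculated 116.5 vs reported 95.6 → residual 20.9 km
A, B, C are mutually consistent (residuals ≈ 0); D is off by 20.9 km.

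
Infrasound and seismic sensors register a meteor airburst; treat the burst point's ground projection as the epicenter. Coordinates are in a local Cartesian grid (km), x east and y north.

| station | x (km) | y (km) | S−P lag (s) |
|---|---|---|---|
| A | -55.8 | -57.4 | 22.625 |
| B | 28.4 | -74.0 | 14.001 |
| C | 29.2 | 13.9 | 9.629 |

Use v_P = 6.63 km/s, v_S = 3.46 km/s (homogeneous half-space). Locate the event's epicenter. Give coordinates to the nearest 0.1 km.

x ≈ 97.5 km, y ≈ 0.1 km

Distance from S−P lag: d = Δt · v_P v_S / (v_P − v_S) = Δt · (6.63·3.46)/(6.63−3.46) ≈ 7.2365·Δt.
So d_A = 163.73, d_B = 101.32, d_C = 69.68 km.
Circle about each station: (x + 55.8)² + (y + 57.4)² = 163.73²; (x − 28.4)² + (y + 74.0)² = 101.32²; (x − 29.2)² + (y − 13.9)² = 69.68².
Subtracting pairs of circle equations eliminates x²+y² and gives linear equations (the radical axes):
168.4 x − 33.2 y = 16415.93
170.0 x + 142.6 y = 16589.66
Solving the 2×2 system: x ≈ 97.5, y ≈ 0.1 km.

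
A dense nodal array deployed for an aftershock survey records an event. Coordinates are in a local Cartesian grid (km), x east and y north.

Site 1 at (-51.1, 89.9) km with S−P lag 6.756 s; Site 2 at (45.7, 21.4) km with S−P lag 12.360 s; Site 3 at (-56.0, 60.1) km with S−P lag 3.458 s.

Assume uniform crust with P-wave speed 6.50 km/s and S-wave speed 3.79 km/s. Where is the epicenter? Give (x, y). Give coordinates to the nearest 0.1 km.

-66.3 km east, 30.4 km north

Distance from S−P lag: d = Δt · v_P v_S / (v_P − v_S) = Δt · (6.50·3.79)/(6.50−3.79) ≈ 9.0904·Δt.
So d_Site 1 = 61.41, d_Site 2 = 112.36, d_Site 3 = 31.43 km.
Circle about each station: (x + 51.1)² + (y − 89.9)² = 61.41²; (x − 45.7)² + (y − 21.4)² = 112.36²; (x + 56.0)² + (y − 60.1)² = 31.43².
Subtracting the Site 1 equation from the Site 2 and Site 3 equations removes the quadratic terms:
193.6 x − 137.0 y = -17000.35
-9.8 x − 59.6 y = -1161.87
Solving the 2×2 system: x ≈ -66.3, y ≈ 30.4 km.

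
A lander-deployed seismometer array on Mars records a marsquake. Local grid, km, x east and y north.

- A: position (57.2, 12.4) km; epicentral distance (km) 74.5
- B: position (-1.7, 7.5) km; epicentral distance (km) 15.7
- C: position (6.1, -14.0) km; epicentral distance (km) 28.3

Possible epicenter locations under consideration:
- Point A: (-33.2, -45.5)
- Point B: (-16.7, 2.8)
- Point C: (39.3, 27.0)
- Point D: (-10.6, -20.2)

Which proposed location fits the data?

Point B

For each candidate, compare |candidate − station| to the reported distance:
Point A: residuals A 32.9, B 46.0, C 22.1 → max 46.0 km
Point B: residuals A 0.0, B 0.0, C 0.0 → max 0.0 km
Point C: residuals A 51.4, B 29.7, C 24.5 → max 51.4 km
Point D: residuals A 0.7, B 13.4, C 10.5 → max 13.4 km
Only Point B has all residuals ≈ 0.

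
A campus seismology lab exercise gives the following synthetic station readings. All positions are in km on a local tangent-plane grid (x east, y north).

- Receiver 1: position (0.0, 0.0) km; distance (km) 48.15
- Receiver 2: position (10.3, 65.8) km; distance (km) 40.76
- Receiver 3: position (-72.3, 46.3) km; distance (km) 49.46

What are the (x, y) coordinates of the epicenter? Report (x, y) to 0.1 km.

Circle about each station: x² + y² = 48.15²; (x − 10.3)² + (y − 65.8)² = 40.76²; (x + 72.3)² + (y − 46.3)² = 49.46².
Subtracting pairs of circle equations eliminates x²+y² and gives linear equations (the radical axes):
20.6 x + 131.6 y = 5092.77
-144.6 x + 92.6 y = 7243.11
Solving the 2×2 system: x ≈ -23.0, y ≈ 42.3 km.

(-23.0, 42.3)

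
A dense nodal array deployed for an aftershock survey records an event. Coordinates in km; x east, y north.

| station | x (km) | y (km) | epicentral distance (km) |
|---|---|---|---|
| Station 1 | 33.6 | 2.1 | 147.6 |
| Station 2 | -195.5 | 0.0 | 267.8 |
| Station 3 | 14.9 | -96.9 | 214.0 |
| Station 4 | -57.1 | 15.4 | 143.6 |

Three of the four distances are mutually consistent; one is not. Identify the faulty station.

Station 1

Solve using three stations at a time. Using Station 2, Station 3, Station 4 (subtract circle equations pairwise → linear system) gives (x, y) ≈ (46.4, 114.6).
Distances from that point to each station vs reported:
  Station 1: calculated 113.2 vs reported 147.6 → residual 34.4 km
  Station 2: calculated 267.7 vs reported 267.8 → residual 0.1 km
  Station 3: calculated 213.8 vs reported 214.0 → residual 0.2 km
  Station 4: calculated 143.4 vs reported 143.6 → residual 0.2 km
Station 2, Station 3, Station 4 are mutually consistent (residuals ≈ 0); Station 1 is off by 34.4 km.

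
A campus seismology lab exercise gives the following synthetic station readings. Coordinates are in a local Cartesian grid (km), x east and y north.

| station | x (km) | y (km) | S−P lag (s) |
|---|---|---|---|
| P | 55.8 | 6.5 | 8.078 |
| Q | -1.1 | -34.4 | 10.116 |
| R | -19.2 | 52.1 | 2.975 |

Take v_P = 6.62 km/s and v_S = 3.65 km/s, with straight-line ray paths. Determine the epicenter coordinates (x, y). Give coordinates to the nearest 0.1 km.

(4.6, 47.7)

Distance from S−P lag: d = Δt · v_P v_S / (v_P − v_S) = Δt · (6.62·3.65)/(6.62−3.65) ≈ 8.1357·Δt.
So d_P = 65.72, d_Q = 82.30, d_R = 24.20 km.
Circle about each station: (x − 55.8)² + (y − 6.5)² = 65.72²; (x + 1.1)² + (y + 34.4)² = 82.30²; (x + 19.2)² + (y − 52.1)² = 24.20².
Subtracting the P equation from the Q and R equations removes the quadratic terms:
-113.8 x − 81.8 y = -4425.49
-150.0 x + 91.2 y = 3660.64
Solving the 2×2 system: x ≈ 4.6, y ≈ 47.7 km.
Check against P (with the unrounded x, y): √((x − 55.8)²+(y − 6.5)²) = 65.72 ≈ 65.72 km. ✓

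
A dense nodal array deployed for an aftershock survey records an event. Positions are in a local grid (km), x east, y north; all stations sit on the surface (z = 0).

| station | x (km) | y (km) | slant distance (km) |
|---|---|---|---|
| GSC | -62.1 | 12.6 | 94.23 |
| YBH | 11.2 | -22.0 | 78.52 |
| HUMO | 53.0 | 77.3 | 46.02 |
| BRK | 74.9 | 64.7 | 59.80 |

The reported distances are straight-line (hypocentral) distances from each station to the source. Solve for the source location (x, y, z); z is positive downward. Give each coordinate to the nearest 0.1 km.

(20.3, 53.0, 21.4)

Each station gives a sphere (x−x_i)² + (y−y_i)² + z² = d_i² (stations at z=0).
Subtracting the GSC sphere from YBH and HUMO: z² cancels, leaving linear equations in x and y:
146.6 x − 69.2 y = -691.83
230.2 x + 129.4 y = 11530.57
Solving: x ≈ 20.298, y ≈ 52.998 km (keep extra digits for the depth step; rounded: 20.3, 53.0).
Then from the GSC sphere: z² = 94.23² − (x + 62.1)² − (y − 12.6)² with x = 20.298, y = 52.998, so z ≈ 21.398 ≈ 21.4 km.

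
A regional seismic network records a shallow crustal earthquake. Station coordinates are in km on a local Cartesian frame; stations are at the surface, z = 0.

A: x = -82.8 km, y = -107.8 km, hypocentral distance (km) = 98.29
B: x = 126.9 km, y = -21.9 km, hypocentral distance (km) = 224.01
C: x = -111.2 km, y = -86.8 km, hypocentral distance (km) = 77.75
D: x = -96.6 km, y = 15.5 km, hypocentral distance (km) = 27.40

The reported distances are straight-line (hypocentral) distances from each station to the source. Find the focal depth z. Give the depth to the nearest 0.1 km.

Each station gives a sphere (x−x_i)² + (y−y_i)² + z² = d_i² (stations at z=0).
Subtracting the A sphere from B and C: z² cancels, leaving linear equations in x and y:
419.4 x + 171.8 y = -42413.02
-56.8 x + 42.0 y = 5038.86
Solving: x ≈ -96.702, y ≈ -10.805 km (keep extra digits for the depth step; rounded: -96.7, -10.8).
Then from the A sphere: z² = 98.29² − (x + 82.8)² − (y + 107.8)² with x = -96.702, y = -10.805, so z ≈ 7.722 ≈ 7.7 km.

7.7 km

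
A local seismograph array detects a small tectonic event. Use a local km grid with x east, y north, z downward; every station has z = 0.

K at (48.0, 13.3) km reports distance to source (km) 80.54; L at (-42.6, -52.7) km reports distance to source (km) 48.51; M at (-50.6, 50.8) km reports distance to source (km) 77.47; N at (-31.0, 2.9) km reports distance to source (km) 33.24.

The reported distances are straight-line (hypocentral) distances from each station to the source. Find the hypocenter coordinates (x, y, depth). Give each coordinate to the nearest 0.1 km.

(-22.3, -16.7, 25.4)

Each station gives a sphere (x−x_i)² + (y−y_i)² + z² = d_i² (stations at z=0).
Subtracting the K sphere from L and M: z² cancels, leaving linear equations in x and y:
-181.2 x − 132.0 y = 6244.63
-197.2 x + 75.0 y = 3145.20
Solving: x ≈ -22.299, y ≈ -16.697 km (keep extra digits for the depth step; rounded: -22.3, -16.7).
Then from the K sphere: z² = 80.54² − (x − 48.0)² − (y − 13.3)² with x = -22.299, y = -16.697, so z ≈ 25.395 ≈ 25.4 km.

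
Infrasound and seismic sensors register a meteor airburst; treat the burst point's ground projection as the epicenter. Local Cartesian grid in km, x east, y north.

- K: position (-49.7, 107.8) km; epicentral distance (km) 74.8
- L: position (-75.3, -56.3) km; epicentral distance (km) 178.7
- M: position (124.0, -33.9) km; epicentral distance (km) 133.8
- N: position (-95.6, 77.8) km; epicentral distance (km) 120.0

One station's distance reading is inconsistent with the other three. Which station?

Solve using three stations at a time. Using K, L, N (subtract circle equations pairwise → linear system) gives (x, y) ≈ (23.4, 92.6).
Distances from that point to each station vs reported:
  K: calculated 74.7 vs reported 74.8 → residual 0.1 km
  L: calculated 178.6 vs reported 178.7 → residual 0.1 km
  M: calculated 161.6 vs reported 133.8 → residual 27.8 km
  N: calculated 119.9 vs reported 120.0 → residual 0.1 km
K, L, N are mutually consistent (residuals ≈ 0); M is off by 27.8 km.

M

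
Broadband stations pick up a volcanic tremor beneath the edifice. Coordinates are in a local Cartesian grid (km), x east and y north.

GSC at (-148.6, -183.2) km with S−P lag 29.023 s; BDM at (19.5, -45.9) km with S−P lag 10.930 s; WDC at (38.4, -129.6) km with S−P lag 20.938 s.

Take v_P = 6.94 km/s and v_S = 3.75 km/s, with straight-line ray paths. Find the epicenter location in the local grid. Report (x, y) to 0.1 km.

-35.1 km east, 24.6 km north

Distance from S−P lag: d = Δt · v_P v_S / (v_P − v_S) = Δt · (6.94·3.75)/(6.94−3.75) ≈ 8.1583·Δt.
So d_GSC = 236.78, d_BDM = 89.17, d_WDC = 170.82 km.
Circle about each station: (x + 148.6)² + (y + 183.2)² = 236.78²; (x − 19.5)² + (y + 45.9)² = 89.17²; (x − 38.4)² + (y + 129.6)² = 170.82².
Subtracting the GSC equation from the BDM and WDC equations removes the quadratic terms:
336.2 x + 274.6 y = -5043.66
374.0 x + 107.2 y = -10488.18
Solving the 2×2 system: x ≈ -35.1, y ≈ 24.6 km.
Check against GSC (with the unrounded x, y): √((x + 148.6)²+(y + 183.2)²) = 236.78 ≈ 236.78 km. ✓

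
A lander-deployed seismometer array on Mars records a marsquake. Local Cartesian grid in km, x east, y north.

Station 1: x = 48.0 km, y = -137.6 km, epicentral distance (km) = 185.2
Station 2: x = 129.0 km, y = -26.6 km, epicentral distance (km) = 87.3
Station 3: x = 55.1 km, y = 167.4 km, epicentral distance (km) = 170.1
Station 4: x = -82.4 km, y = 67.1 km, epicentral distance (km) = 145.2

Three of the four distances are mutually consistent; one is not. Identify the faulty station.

Station 1

Solve using three stations at a time. Using Station 2, Station 3, Station 4 (subtract circle equations pairwise → linear system) gives (x, y) ≈ (45.1, -2.4).
Distances from that point to each station vs reported:
  Station 1: calculated 135.2 vs reported 185.2 → residual 50.0 km
  Station 2: calculated 87.3 vs reported 87.3 → residual 0.0 km
  Station 3: calculated 170.1 vs reported 170.1 → residual 0.0 km
  Station 4: calculated 145.2 vs reported 145.2 → residual 0.0 km
Station 2, Station 3, Station 4 are mutually consistent (residuals ≈ 0); Station 1 is off by 50.0 km.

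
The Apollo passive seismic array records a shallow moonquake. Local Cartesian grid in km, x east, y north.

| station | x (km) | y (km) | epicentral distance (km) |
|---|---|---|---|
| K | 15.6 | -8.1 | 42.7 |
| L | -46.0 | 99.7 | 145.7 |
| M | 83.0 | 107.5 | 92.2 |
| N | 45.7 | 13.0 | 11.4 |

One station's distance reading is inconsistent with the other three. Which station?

L

Solve using three stations at a time. Using K, M, N (subtract circle equations pairwise → linear system) gives (x, y) ≈ (43.6, 24.2).
Distances from that point to each station vs reported:
  K: calculated 42.7 vs reported 42.7 → residual 0.0 km
  L: calculated 117.2 vs reported 145.7 → residual 28.5 km
  M: calculated 92.2 vs reported 92.2 → residual 0.0 km
  N: calculated 11.4 vs reported 11.4 → residual 0.0 km
K, M, N are mutually consistent (residuals ≈ 0); L is off by 28.5 km.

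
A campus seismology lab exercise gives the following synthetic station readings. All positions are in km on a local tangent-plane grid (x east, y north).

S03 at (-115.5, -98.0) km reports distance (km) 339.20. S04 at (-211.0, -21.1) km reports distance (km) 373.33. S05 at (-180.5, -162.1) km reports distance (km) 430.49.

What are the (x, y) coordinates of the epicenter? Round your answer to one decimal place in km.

(125.4, 140.8)

Circle about each station: (x + 115.5)² + (y + 98.0)² = 339.20²; (x + 211.0)² + (y + 21.1)² = 373.33²; (x + 180.5)² + (y + 162.1)² = 430.49².
Subtracting pairs of circle equations eliminates x²+y² and gives linear equations (the radical axes):
-191.0 x + 153.8 y = -2296.69
-130.0 x − 128.2 y = -34352.59
Solving the 2×2 system: x ≈ 125.4, y ≈ 140.8 km.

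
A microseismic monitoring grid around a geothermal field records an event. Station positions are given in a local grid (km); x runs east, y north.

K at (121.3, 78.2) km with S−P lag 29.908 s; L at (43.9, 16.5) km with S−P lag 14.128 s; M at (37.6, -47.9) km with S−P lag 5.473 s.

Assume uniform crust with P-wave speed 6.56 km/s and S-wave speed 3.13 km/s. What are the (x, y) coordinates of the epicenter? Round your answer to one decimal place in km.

Distance from S−P lag: d = Δt · v_P v_S / (v_P − v_S) = Δt · (6.56·3.13)/(6.56−3.13) ≈ 5.9862·Δt.
So d_K = 179.04, d_L = 84.57, d_M = 32.76 km.
Circle about each station: (x − 121.3)² + (y − 78.2)² = 179.04²; (x − 43.9)² + (y − 16.5)² = 84.57²; (x − 37.6)² + (y + 47.9)² = 32.76².
Subtracting the K equation from the L and M equations removes the quadratic terms:
-154.8 x − 123.4 y = 6273.77
-167.4 x − 252.2 y = 13861.34
Solving the 2×2 system: x ≈ 7.0, y ≈ -59.6 km.
Check against K (with the unrounded x, y): √((x − 121.3)²+(y − 78.2)²) = 179.04 ≈ 179.04 km. ✓

(7.0, -59.6)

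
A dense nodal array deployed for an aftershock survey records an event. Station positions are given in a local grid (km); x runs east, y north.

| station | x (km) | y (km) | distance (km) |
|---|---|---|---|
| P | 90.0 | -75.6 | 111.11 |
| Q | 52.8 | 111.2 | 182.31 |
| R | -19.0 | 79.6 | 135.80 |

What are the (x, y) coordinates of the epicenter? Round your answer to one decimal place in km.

-19.4 km east, -56.2 km north

Circle about each station: (x − 90.0)² + (y + 75.6)² = 111.11²; (x − 52.8)² + (y − 111.2)² = 182.31²; (x + 19.0)² + (y − 79.6)² = 135.80².
Subtracting the P equation from the Q and R equations removes the quadratic terms:
-74.4 x + 373.6 y = -19553.58
-218.0 x + 310.4 y = -13214.41
Solving the 2×2 system: x ≈ -19.4, y ≈ -56.2 km.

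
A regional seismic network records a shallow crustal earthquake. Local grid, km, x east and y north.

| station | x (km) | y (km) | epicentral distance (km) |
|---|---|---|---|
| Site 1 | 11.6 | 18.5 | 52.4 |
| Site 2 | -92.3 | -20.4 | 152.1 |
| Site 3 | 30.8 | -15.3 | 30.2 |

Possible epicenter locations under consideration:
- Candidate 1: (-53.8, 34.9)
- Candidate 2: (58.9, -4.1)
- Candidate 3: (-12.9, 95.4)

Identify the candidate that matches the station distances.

For each candidate, compare |candidate − station| to the reported distance:
Candidate 1: residuals Site 1 15.0, Site 2 84.7, Site 3 68.2 → max 84.7 km
Candidate 2: residuals Site 1 0.0, Site 2 0.0, Site 3 0.0 → max 0.0 km
Candidate 3: residuals Site 1 28.3, Site 2 11.7, Site 3 88.8 → max 88.8 km
Only Candidate 2 has all residuals ≈ 0.

Candidate 2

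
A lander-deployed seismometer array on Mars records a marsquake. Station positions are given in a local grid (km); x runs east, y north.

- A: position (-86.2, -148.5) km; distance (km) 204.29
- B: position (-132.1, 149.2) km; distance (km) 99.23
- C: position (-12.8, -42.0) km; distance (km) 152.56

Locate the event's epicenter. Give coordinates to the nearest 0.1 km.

Circle about each station: (x + 86.2)² + (y + 148.5)² = 204.29²; (x + 132.1)² + (y − 149.2)² = 99.23²; (x + 12.8)² + (y + 42.0)² = 152.56².
Subtracting the A equation from the B and C equations removes the quadratic terms:
-91.8 x + 595.4 y = 42116.17
146.8 x + 213.0 y = -9095.00
Solving the 2×2 system: x ≈ -134.5, y ≈ 50.0 km.

(-134.5, 50.0)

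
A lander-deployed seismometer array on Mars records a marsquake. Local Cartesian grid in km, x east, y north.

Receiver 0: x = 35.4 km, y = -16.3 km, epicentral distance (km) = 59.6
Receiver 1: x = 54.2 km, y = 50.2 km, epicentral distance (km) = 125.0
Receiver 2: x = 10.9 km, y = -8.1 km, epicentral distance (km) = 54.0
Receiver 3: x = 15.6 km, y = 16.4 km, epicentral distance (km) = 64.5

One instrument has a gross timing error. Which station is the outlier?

Receiver 3

Solve using three stations at a time. Using Receiver 0, Receiver 1, Receiver 2 (subtract circle equations pairwise → linear system) gives (x, y) ≈ (-5.7, -59.6).
Distances from that point to each station vs reported:
  Receiver 0: calculated 59.7 vs reported 59.6 → residual 0.1 km
  Receiver 1: calculated 125.0 vs reported 125.0 → residual 0.0 km
  Receiver 2: calculated 54.1 vs reported 54.0 → residual 0.1 km
  Receiver 3: calculated 78.9 vs reported 64.5 → residual 14.4 km
Receiver 0, Receiver 1, Receiver 2 are mutually consistent (residuals ≈ 0); Receiver 3 is off by 14.4 km.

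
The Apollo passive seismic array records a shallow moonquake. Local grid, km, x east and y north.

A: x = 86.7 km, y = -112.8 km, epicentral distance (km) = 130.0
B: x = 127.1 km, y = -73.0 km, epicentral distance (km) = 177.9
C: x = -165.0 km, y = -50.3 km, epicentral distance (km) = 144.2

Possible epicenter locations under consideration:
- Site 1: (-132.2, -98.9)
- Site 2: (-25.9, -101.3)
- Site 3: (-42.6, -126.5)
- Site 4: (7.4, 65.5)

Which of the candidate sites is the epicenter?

For each candidate, compare |candidate − station| to the reported distance:
Site 1: residuals A 89.3, B 82.7, C 85.6 → max 89.3 km
Site 2: residuals A 16.8, B 22.3, C 4.0 → max 22.3 km
Site 3: residuals A 0.0, B 0.0, C 0.0 → max 0.0 km
Site 4: residuals A 65.1, B 5.2, C 63.5 → max 65.1 km
Only Site 3 has all residuals ≈ 0.

Site 3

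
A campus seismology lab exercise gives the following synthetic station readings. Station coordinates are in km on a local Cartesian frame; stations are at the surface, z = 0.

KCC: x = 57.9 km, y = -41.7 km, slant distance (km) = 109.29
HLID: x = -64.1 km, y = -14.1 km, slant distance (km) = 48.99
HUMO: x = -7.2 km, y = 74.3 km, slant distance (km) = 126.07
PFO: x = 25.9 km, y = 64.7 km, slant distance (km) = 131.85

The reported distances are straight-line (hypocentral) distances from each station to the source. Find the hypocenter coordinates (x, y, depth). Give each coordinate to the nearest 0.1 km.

(-45.0, -40.2, 36.8)

Each station gives a sphere (x−x_i)² + (y−y_i)² + z² = d_i² (stations at z=0).
Subtracting the KCC sphere from HLID and HUMO: z² cancels, leaving linear equations in x and y:
-244.0 x + 55.2 y = 8760.60
-130.2 x + 232.0 y = -3468.31
Solving: x ≈ -44.999, y ≈ -40.204 km (keep extra digits for the depth step; rounded: -45.0, -40.2).
Then from the KCC sphere: z² = 109.29² − (x − 57.9)² − (y + 41.7)² with x = -44.999, y = -40.204, so z ≈ 36.795 ≈ 36.8 km.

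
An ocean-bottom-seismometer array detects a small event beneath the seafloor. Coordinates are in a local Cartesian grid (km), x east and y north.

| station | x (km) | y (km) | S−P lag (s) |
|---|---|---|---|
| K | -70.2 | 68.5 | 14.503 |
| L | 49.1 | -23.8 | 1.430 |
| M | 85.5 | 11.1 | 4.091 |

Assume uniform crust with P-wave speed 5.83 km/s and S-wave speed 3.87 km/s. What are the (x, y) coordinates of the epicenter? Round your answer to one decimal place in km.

Distance from S−P lag: d = Δt · v_P v_S / (v_P − v_S) = Δt · (5.83·3.87)/(5.83−3.87) ≈ 11.5113·Δt.
So d_K = 166.95, d_L = 16.46, d_M = 47.09 km.
Circle about each station: (x + 70.2)² + (y − 68.5)² = 166.95²; (x − 49.1)² + (y + 23.8)² = 16.46²; (x − 85.5)² + (y − 11.1)² = 47.09².
Subtracting the K equation from the L and M equations removes the quadratic terms:
238.6 x − 184.6 y = 20958.33
311.4 x − 114.8 y = 23468.00
Solving the 2×2 system: x ≈ 64.0, y ≈ -30.8 km.

x ≈ 64.0 km, y ≈ -30.8 km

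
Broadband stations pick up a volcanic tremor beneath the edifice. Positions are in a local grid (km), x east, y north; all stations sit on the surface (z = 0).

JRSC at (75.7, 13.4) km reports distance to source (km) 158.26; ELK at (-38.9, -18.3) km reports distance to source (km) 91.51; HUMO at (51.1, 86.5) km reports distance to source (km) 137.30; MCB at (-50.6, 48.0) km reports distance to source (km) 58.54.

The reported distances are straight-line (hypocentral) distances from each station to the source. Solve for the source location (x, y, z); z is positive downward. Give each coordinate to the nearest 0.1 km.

(-68.3, 48.0, 55.8)

Each station gives a sphere (x−x_i)² + (y−y_i)² + z² = d_i² (stations at z=0).
Subtracting the JRSC sphere from ELK and HUMO: z² cancels, leaving linear equations in x and y:
-229.2 x − 63.4 y = 12610.20
-49.2 x + 146.2 y = 10378.35
Solving: x ≈ -68.297, y ≈ 48.004 km (keep extra digits for the depth step; rounded: -68.3, 48.0).
Then from the JRSC sphere: z² = 158.26² − (x − 75.7)² − (y − 13.4)² with x = -68.297, y = 48.004, so z ≈ 55.800 ≈ 55.8 km.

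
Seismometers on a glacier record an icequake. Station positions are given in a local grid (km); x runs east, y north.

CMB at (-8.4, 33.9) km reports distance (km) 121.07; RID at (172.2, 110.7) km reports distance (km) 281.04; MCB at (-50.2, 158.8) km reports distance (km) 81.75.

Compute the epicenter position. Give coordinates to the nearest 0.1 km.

Circle about each station: (x + 8.4)² + (y − 33.9)² = 121.07²; (x − 172.2)² + (y − 110.7)² = 281.04²; (x + 50.2)² + (y − 158.8)² = 81.75².
Subtracting the CMB equation from the RID and MCB equations removes the quadratic terms:
361.2 x + 153.6 y = -23637.98
-83.6 x + 249.8 y = 34492.59
Solving the 2×2 system: x ≈ -108.7, y ≈ 101.7 km.

-108.7 km east, 101.7 km north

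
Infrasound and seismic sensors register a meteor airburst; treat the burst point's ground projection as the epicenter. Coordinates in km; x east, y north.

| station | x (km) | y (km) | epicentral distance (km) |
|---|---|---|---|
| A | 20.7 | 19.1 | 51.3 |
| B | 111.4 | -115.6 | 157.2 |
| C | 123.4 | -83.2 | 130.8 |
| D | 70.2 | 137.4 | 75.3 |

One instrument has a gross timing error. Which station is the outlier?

Solve using three stations at a time. Using A, B, C (subtract circle equations pairwise → linear system) gives (x, y) ≈ (69.2, 35.8).
Distances from that point to each station vs reported:
  A: calculated 51.3 vs reported 51.3 → residual 0.0 km
  B: calculated 157.2 vs reported 157.2 → residual 0.0 km
  C: calculated 130.8 vs reported 130.8 → residual 0.0 km
  D: calculated 101.6 vs reported 75.3 → residual 26.3 km
A, B, C are mutually consistent (residuals ≈ 0); D is off by 26.3 km.

D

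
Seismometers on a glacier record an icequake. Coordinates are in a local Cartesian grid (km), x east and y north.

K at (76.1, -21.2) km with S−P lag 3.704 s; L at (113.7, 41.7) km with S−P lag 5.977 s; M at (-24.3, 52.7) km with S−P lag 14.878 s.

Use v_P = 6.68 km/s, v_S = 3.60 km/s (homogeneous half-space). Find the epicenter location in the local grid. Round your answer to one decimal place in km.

x ≈ 82.5 km, y ≈ 7.0 km

Distance from S−P lag: d = Δt · v_P v_S / (v_P − v_S) = Δt · (6.68·3.60)/(6.68−3.60) ≈ 7.8078·Δt.
So d_K = 28.92, d_L = 46.67, d_M = 116.16 km.
Circle about each station: (x − 76.1)² + (y + 21.2)² = 28.92²; (x − 113.7)² + (y − 41.7)² = 46.67²; (x + 24.3)² + (y − 52.7)² = 116.16².
Subtracting the K equation from the L and M equations removes the quadratic terms:
75.2 x + 125.8 y = 7084.21
-200.8 x + 147.8 y = -15529.65
Solving the 2×2 system: x ≈ 82.5, y ≈ 7.0 km.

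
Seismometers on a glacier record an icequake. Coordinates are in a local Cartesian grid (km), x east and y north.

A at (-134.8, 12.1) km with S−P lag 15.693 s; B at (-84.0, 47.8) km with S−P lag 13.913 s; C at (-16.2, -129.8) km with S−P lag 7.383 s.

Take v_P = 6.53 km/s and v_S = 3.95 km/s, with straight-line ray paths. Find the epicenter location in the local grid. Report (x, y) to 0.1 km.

(5.0, -59.1)

Distance from S−P lag: d = Δt · v_P v_S / (v_P − v_S) = Δt · (6.53·3.95)/(6.53−3.95) ≈ 9.9975·Δt.
So d_A = 156.89, d_B = 139.09, d_C = 73.81 km.
Circle about each station: (x + 134.8)² + (y − 12.1)² = 156.89²; (x + 84.0)² + (y − 47.8)² = 139.09²; (x + 16.2)² + (y + 129.8)² = 73.81².
Subtracting the A equation from the B and C equations removes the quadratic terms:
101.6 x + 71.4 y = -3708.17
237.2 x − 283.8 y = 17959.59
Solving the 2×2 system: x ≈ 5.0, y ≈ -59.1 km.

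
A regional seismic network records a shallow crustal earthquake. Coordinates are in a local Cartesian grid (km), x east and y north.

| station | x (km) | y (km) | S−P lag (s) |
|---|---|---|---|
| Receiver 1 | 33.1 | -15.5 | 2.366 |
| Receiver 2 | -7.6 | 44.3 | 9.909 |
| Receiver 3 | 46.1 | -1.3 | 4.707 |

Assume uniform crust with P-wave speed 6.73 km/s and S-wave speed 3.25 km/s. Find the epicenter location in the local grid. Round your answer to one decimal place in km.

x ≈ 18.6 km, y ≈ -12.2 km

Distance from S−P lag: d = Δt · v_P v_S / (v_P − v_S) = Δt · (6.73·3.25)/(6.73−3.25) ≈ 6.2852·Δt.
So d_Receiver 1 = 14.87, d_Receiver 2 = 62.28, d_Receiver 3 = 29.58 km.
Circle about each station: (x − 33.1)² + (y + 15.5)² = 14.87²; (x + 7.6)² + (y − 44.3)² = 62.28²; (x − 46.1)² + (y + 1.3)² = 29.58².
Subtracting pairs of circle equations eliminates x²+y² and gives linear equations (the radical axes):
-81.4 x + 119.6 y = -2973.29
26.0 x + 28.4 y = 137.18
Solving the 2×2 system: x ≈ 18.6, y ≈ -12.2 km.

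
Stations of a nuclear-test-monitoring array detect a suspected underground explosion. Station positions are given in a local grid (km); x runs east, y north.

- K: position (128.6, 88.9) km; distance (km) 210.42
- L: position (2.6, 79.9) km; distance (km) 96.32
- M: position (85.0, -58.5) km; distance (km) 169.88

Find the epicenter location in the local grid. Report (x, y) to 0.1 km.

Circle about each station: (x − 128.6)² + (y − 88.9)² = 210.42²; (x − 2.6)² + (y − 79.9)² = 96.32²; (x − 85.0)² + (y + 58.5)² = 169.88².
Subtracting the K equation from the L and M equations removes the quadratic terms:
-252.0 x − 18.0 y = 16948.63
-87.2 x − 294.8 y = 1623.44
Solving the 2×2 system: x ≈ -68.3, y ≈ 14.7 km.

x ≈ -68.3 km, y ≈ 14.7 km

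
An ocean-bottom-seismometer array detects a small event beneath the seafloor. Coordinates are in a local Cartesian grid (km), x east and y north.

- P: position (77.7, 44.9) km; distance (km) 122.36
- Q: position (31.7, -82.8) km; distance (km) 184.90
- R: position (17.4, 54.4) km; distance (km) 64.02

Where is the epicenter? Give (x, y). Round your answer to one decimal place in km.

-36.4 km east, 89.1 km north

Circle about each station: (x − 77.7)² + (y − 44.9)² = 122.36²; (x − 31.7)² + (y + 82.8)² = 184.90²; (x − 17.4)² + (y − 54.4)² = 64.02².
Subtracting pairs of circle equations eliminates x²+y² and gives linear equations (the radical axes):
-92.0 x − 255.4 y = -19408.61
-120.6 x + 19.0 y = 6082.23
Solving the 2×2 system: x ≈ -36.4, y ≈ 89.1 km.
Check against P (with the unrounded x, y): √((x − 77.7)²+(y − 44.9)²) = 122.36 ≈ 122.36 km. ✓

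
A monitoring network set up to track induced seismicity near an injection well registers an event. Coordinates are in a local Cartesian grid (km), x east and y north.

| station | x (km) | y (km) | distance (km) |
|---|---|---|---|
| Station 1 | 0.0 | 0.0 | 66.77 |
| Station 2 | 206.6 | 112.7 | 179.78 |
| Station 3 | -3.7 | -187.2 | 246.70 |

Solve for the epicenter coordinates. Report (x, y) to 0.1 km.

x ≈ 35.9 km, y ≈ 56.3 km

Circle about each station: x² + y² = 66.77²; (x − 206.6)² + (y − 112.7)² = 179.78²; (x + 3.7)² + (y + 187.2)² = 246.70².
Subtracting the Station 1 equation from the Station 2 and Station 3 equations removes the quadratic terms:
413.2 x + 225.4 y = 27522.23
-7.4 x − 374.4 y = -21345.13
Solving the 2×2 system: x ≈ 35.9, y ≈ 56.3 km.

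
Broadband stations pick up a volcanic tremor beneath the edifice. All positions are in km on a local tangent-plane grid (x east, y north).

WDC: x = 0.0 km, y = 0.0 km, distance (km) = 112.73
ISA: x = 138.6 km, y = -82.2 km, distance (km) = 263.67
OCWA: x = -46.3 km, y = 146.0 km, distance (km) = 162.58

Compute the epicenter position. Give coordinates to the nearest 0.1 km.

Circle about each station: x² + y² = 112.73²; (x − 138.6)² + (y + 82.2)² = 263.67²; (x + 46.3)² + (y − 146.0)² = 162.58².
Subtracting the WDC equation from the ISA and OCWA equations removes the quadratic terms:
277.2 x − 164.4 y = -30847.02
-92.6 x + 292.0 y = 9735.49
Solving the 2×2 system: x ≈ -112.7, y ≈ -2.4 km.

(-112.7, -2.4)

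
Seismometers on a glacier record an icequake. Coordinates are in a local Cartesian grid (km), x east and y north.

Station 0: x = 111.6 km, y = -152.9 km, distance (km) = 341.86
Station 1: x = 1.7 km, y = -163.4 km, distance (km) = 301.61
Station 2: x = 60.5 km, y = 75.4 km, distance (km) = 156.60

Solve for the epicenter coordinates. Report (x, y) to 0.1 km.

-88.2 km east, 124.5 km north

Circle about each station: (x − 111.6)² + (y + 152.9)² = 341.86²; (x − 1.7)² + (y + 163.4)² = 301.61²; (x − 60.5)² + (y − 75.4)² = 156.60².
Subtracting pairs of circle equations eliminates x²+y² and gives linear equations (the radical axes):
-219.8 x − 21.0 y = 16769.15
-102.2 x + 456.6 y = 65857.14
Solving the 2×2 system: x ≈ -88.2, y ≈ 124.5 km.
Check against Station 0 (with the unrounded x, y): √((x − 111.6)²+(y + 152.9)²) = 341.85 ≈ 341.86 km. ✓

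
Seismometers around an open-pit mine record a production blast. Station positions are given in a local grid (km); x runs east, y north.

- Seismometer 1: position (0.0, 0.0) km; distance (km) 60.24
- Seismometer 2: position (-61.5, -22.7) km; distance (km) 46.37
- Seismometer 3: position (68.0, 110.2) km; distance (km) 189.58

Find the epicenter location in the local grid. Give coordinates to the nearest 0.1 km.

Circle about each station: x² + y² = 60.24²; (x + 61.5)² + (y + 22.7)² = 46.37²; (x − 68.0)² + (y − 110.2)² = 189.58².
Subtracting the Seismometer 1 equation from the Seismometer 2 and Seismometer 3 equations removes the quadratic terms:
-123.0 x − 45.4 y = 5776.22
136.0 x + 220.4 y = -15543.68
Solving the 2×2 system: x ≈ -27.1, y ≈ -53.8 km.
Check against Seismometer 1 (with the unrounded x, y): √(x²+y²) = 60.24 ≈ 60.24 km. ✓

x ≈ -27.1 km, y ≈ -53.8 km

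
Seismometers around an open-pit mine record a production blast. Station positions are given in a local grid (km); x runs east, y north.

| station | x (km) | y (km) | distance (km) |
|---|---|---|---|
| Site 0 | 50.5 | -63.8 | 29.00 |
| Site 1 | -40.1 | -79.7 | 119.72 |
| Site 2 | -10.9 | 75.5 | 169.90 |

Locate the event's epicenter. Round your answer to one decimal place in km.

Circle about each station: (x − 50.5)² + (y + 63.8)² = 29.00²; (x + 40.1)² + (y + 79.7)² = 119.72²; (x + 10.9)² + (y − 75.5)² = 169.90².
Subtracting the Site 0 equation from the Site 1 and Site 2 equations removes the quadratic terms:
-181.2 x − 31.8 y = -12152.47
-122.8 x + 278.6 y = -28826.64
Solving the 2×2 system: x ≈ 79.1, y ≈ -68.6 km.
Check against Site 0 (with the unrounded x, y): √((x − 50.5)²+(y + 63.8)²) = 29.01 ≈ 29.00 km. ✓

x ≈ 79.1 km, y ≈ -68.6 km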